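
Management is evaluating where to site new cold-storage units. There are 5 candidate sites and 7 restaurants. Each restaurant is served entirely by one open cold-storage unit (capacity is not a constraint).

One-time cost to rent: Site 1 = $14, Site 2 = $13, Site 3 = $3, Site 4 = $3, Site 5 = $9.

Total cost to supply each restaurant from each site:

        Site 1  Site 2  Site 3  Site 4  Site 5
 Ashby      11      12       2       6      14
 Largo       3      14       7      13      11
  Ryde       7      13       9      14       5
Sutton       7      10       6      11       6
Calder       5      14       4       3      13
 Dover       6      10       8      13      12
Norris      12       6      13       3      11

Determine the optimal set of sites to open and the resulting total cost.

For any fixed open set, each restaurant goes to its cheapest open site; total = fixed + service.
{Site 3, Site 4}: Ashby→Site 3 2, Largo→Site 3 7, Ryde→Site 3 9, Sutton→Site 3 6, Calder→Site 4 3, Dover→Site 3 8, Norris→Site 4 3. Service 38; fixed 6; total 44.
{Site 3, Site 4, Site 5}: service 34 + fixed 15 = 49
{Site 1, Site 3, Site 4}: service 30 + fixed 20 = 50
{Site 1, Site 2, Site 3, Site 4, Site 5}: service 28 + fixed 42 = 70
No other subset beats 44.

Open Site 3 and Site 4; minimum total cost 44.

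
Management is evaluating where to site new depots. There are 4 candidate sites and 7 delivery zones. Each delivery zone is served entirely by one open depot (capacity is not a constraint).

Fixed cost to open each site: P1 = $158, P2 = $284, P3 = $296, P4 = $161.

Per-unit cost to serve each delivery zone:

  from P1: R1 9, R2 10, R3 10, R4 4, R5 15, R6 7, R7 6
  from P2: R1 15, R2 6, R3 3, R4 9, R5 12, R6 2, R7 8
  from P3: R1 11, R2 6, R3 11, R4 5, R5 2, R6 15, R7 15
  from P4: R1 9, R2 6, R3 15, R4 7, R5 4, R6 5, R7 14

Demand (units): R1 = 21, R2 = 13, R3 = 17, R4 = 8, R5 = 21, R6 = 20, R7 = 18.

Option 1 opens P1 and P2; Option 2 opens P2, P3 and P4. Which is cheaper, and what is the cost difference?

Option 1 is cheaper by 133.

Option 1: {P1, P2}: R1→P1 9·21=189, R2→P2 6·13=78, R3→P2 3·17=51, R4→P1 4·8=32, R5→P2 12·21=252, R6→P2 2·20=40, R7→P1 6·18=108. Service 750; fixed 442; total 1192.
Option 2: {P2, P3, P4}: R1→P4 9·21=189, R2→P2 6·13=78, R3→P2 3·17=51, R4→P3 5·8=40, R5→P3 2·21=42, R6→P2 2·20=40, R7→P2 8·18=144. Service 584; fixed 741; total 1325.
Difference: |1192 − 1325| = 133.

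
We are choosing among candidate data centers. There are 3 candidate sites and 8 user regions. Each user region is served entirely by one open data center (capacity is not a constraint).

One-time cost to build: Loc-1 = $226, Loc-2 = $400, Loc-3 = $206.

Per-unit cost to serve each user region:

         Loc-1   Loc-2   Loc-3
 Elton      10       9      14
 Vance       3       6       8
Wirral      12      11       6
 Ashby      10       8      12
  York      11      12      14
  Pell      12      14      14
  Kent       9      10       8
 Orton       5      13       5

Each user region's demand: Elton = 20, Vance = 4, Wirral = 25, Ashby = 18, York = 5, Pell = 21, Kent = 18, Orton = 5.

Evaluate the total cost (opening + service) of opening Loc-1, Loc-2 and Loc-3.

Total cost: 1794

Each user region is assigned to its cheapest site among the open ones.
{Loc-1, Loc-2, Loc-3}: Elton→Loc-2 9·20=180, Vance→Loc-1 3·4=12, Wirral→Loc-3 6·25=150, Ashby→Loc-2 8·18=144, York→Loc-1 11·5=55, Pell→Loc-1 12·21=252, Kent→Loc-3 8·18=144, Orton→Loc-1 5·5=25. Service 962; fixed 832; total 1794.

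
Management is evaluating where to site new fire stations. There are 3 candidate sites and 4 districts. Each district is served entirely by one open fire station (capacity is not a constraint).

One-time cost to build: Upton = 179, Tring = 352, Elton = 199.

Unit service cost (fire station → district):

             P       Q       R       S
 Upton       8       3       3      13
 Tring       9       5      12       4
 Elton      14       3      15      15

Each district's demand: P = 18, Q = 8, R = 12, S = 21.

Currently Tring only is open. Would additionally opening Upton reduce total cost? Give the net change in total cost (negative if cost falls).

Current service cost with {Tring}: 430.
Adding Upton: each district re-picks its cheapest; new service cost 288, saving 142.
Extra fixed cost: 179. Net change = 179 − 142 = 37.
(Totals: 782 → 819.)

No — net change +37 (cost rises by 37).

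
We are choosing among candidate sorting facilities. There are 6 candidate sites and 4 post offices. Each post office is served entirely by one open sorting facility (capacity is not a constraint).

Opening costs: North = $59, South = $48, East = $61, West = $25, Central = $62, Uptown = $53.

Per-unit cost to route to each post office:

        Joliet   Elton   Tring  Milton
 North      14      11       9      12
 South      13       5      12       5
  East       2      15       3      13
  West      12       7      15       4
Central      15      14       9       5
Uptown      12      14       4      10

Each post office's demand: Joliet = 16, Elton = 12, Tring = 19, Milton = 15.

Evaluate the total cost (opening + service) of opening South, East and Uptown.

Each post office is assigned to its cheapest site among the open ones.
{South, East, Uptown}: Joliet→East 2·16=32, Elton→South 5·12=60, Tring→East 3·19=57, Milton→South 5·15=75. Service 224; fixed 162; total 386.

Total cost: 386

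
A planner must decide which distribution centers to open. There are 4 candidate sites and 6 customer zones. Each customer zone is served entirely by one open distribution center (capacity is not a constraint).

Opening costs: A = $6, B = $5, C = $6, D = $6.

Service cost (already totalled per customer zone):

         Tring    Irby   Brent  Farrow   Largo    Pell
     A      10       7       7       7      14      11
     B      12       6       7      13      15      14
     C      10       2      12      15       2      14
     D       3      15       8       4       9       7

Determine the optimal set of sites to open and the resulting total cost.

For any fixed open set, each customer zone goes to its cheapest open site; total = fixed + service.
{C, D}: Tring→D 3, Irby→C 2, Brent→D 8, Farrow→D 4, Largo→C 2, Pell→D 7. Service 26; fixed 12; total 38.
{B, C, D}: Tring→D 3, Irby→C 2, Brent→B 7, Farrow→D 4, Largo→C 2, Pell→D 7. Service 25; fixed 17; total 42.
{A, C, D}: Tring→D 3, Irby→C 2, Brent→A 7, Farrow→D 4, Largo→C 2, Pell→D 7. Service 25; fixed 18; total 43.
{A, B, C, D}: service 25 + fixed 23 = 48
No other subset beats 38.

Open C and D; minimum total cost 38.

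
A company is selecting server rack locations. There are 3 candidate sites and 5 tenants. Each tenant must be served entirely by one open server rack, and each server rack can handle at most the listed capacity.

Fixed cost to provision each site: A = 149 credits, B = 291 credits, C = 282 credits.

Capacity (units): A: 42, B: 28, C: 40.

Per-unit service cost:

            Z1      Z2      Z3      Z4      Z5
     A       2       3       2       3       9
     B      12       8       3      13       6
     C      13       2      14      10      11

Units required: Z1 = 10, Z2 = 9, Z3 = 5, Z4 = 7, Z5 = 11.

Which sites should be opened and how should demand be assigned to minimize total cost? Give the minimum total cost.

Open {A}: Z1→A 2·10=20, Z2→A 3·9=27, Z3→A 2·5=10, Z4→A 3·7=21, Z5→A 9·11=99.
Loads: A carries 42/42. Service 177; fixed 149; total 326.
Next best feasible plan costs 584.

Minimum total cost: 326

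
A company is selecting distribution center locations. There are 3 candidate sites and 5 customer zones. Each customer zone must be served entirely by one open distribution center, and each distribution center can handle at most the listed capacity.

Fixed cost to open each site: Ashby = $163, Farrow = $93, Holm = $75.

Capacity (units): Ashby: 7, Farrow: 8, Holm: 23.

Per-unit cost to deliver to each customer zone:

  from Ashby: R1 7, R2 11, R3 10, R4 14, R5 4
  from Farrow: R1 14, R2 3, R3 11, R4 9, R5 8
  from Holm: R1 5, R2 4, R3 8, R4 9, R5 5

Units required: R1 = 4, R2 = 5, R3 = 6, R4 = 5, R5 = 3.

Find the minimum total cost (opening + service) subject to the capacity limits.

Minimum total cost: 223

Open {Holm}: R1→Holm 5·4=20, R2→Holm 4·5=20, R3→Holm 8·6=48, R4→Holm 9·5=45, R5→Holm 5·3=15.
Loads: Holm carries 23/23. Service 148; fixed 75; total 223.
Next best feasible plan costs 311.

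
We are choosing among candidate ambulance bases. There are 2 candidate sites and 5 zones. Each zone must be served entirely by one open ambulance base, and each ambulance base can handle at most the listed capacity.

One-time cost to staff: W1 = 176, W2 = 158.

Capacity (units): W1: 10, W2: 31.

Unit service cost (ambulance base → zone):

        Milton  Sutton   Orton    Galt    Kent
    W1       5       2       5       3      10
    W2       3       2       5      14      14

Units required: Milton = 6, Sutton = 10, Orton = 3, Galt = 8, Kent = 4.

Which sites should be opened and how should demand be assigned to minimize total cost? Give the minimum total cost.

Minimum total cost: 379

Open {W2}: Milton→W2 3·6=18, Sutton→W2 2·10=20, Orton→W2 5·3=15, Galt→W2 14·8=112, Kent→W2 14·4=56.
Loads: W2 carries 31/31. Service 221; fixed 158; total 379.
Next best feasible plan costs 467.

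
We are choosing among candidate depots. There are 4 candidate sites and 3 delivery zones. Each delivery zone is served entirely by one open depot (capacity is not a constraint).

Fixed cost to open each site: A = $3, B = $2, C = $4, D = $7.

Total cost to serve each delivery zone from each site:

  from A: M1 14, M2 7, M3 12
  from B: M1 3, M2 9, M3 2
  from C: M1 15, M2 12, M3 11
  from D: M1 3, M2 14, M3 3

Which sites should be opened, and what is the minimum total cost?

For any fixed open set, each delivery zone goes to its cheapest open site; total = fixed + service.
{B}: M1→B 3, M2→B 9, M3→B 2. Service 14; fixed 2; total 16.
{A, B}: M1→B 3, M2→A 7, M3→B 2. Service 12; fixed 5; total 17.
{B, C}: service 14 + fixed 6 = 20
{A, B, C, D}: M1→B 3, M2→A 7, M3→B 2. Service 12; fixed 16; total 28.
(All 15 nonempty subsets were checked; B only is lowest.)

Open B only; minimum total cost 16.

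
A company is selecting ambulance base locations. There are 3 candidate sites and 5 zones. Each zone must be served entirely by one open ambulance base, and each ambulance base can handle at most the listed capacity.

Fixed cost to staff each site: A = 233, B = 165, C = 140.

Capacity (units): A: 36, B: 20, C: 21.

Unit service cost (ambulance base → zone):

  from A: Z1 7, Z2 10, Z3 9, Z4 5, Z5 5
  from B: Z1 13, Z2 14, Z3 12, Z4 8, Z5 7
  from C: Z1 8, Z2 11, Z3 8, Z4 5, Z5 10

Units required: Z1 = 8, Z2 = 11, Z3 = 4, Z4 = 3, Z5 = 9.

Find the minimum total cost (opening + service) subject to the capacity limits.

Open {A}: Z1→A 7·8=56, Z2→A 10·11=110, Z3→A 9·4=36, Z4→A 5·3=15, Z5→A 5·9=45.
Loads: A carries 35/36. Service 262; fixed 233; total 495.
Next best feasible plan costs 625.

Minimum total cost: 495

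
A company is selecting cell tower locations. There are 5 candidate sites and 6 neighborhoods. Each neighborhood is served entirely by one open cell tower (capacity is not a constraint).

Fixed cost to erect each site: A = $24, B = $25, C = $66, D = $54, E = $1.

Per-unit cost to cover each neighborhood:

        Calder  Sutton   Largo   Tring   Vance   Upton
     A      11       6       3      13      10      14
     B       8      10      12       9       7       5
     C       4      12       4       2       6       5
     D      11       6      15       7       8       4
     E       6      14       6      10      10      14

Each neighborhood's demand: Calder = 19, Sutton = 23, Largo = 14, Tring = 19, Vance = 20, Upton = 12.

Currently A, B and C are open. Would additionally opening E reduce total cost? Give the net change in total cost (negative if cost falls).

No — net change +1 (cost rises by 1).

Current service cost with {A, B, C}: 474.
Adding E: each neighborhood re-picks its cheapest; new service cost 474, saving 0.
Extra fixed cost: 1. Net change = 1 − 0 = 1.
(Totals: 589 → 590.)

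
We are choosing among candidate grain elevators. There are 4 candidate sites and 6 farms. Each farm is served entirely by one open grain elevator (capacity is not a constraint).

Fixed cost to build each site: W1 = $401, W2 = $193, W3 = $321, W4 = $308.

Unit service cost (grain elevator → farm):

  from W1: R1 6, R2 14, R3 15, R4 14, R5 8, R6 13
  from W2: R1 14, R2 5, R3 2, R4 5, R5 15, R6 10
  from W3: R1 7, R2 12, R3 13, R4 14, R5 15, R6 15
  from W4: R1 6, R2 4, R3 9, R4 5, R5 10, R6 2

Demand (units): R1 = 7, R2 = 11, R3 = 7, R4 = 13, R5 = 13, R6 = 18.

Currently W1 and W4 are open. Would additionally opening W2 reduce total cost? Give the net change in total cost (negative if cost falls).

No — net change +144 (cost rises by 144).

Current service cost with {W1, W4}: 354.
Adding W2: each farm re-picks its cheapest; new service cost 305, saving 49.
Extra fixed cost: 193. Net change = 193 − 49 = 144.
(Totals: 1063 → 1207.)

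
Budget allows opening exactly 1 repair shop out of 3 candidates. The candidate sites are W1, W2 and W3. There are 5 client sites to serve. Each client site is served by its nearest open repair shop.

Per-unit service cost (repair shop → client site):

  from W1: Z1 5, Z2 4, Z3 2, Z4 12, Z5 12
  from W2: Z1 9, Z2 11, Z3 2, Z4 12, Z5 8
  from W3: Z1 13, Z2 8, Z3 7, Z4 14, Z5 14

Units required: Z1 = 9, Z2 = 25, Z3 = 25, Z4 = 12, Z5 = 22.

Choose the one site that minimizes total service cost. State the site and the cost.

Choose W1 only; total service cost 603.

With exactly 1 open, each client site uses its cheapest among the chosen.
{W1}: Z1→W1 5·9=45, Z2→W1 4·25=100, Z3→W1 2·25=50, Z4→W1 12·12=144, Z5→W1 12·22=264. Service cost 603.
{W2}: service cost 726
{W3}: service cost 968
Among all 3 size-1 choices, {W1} is lowest.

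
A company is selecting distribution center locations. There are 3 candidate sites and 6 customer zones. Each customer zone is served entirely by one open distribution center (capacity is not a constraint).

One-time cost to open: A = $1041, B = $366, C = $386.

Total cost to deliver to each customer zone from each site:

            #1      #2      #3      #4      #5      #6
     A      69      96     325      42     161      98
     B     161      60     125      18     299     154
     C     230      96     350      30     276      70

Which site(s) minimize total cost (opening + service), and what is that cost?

For any fixed open set, each customer zone goes to its cheapest open site; total = fixed + service.
{B}: #1→B 161, #2→B 60, #3→B 125, #4→B 18, #5→B 299, #6→B 154. Service 817; fixed 366; total 1183.
{C}: #1→C 230, #2→C 96, #3→C 350, #4→C 30, #5→C 276, #6→C 70. Service 1052; fixed 386; total 1438.
{B, C}: #1→B 161, #2→B 60, #3→B 125, #4→B 18, #5→C 276, #6→C 70. Service 710; fixed 752; total 1462.
{A, B, C}: #1→A 69, #2→B 60, #3→B 125, #4→B 18, #5→A 161, #6→C 70. Service 503; fixed 1793; total 2296.
(All 7 nonempty subsets were checked; B only is lowest.)

Open B only; minimum total cost 1183.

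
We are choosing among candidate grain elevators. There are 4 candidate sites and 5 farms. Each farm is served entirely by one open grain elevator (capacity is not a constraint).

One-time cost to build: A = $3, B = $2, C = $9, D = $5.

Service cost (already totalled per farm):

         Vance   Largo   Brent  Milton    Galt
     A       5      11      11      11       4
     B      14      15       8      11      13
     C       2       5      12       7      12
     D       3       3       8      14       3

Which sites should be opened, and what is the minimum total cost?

For any fixed open set, each farm goes to its cheapest open site; total = fixed + service.
{B, D}: Vance→D 3, Largo→D 3, Brent→B 8, Milton→B 11, Galt→D 3. Service 28; fixed 7; total 35.
{A, D}: service 28 + fixed 8 = 36
{D}: service 31 + fixed 5 = 36
{A, B, C, D}: Vance→C 2, Largo→D 3, Brent→B 8, Milton→C 7, Galt→D 3. Service 23; fixed 19; total 42.
No other subset beats 35.

Open B and D; minimum total cost 35.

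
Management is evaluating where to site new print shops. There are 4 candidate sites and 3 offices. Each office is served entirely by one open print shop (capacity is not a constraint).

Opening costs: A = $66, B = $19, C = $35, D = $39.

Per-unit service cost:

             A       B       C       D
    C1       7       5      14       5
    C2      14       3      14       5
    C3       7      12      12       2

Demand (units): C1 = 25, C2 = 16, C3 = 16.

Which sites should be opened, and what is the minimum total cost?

For any fixed open set, each office goes to its cheapest open site; total = fixed + service.
{B, D}: C1→B 5·25=125, C2→B 3·16=48, C3→D 2·16=32. Service 205; fixed 58; total 263.
{D}: service 237 + fixed 39 = 276
{B, C, D}: C1→B 5·25=125, C2→B 3·16=48, C3→D 2·16=32. Service 205; fixed 93; total 298.
{A, B, C, D}: service 205 + fixed 159 = 364
No other subset beats 263.

Open B and D; minimum total cost 263.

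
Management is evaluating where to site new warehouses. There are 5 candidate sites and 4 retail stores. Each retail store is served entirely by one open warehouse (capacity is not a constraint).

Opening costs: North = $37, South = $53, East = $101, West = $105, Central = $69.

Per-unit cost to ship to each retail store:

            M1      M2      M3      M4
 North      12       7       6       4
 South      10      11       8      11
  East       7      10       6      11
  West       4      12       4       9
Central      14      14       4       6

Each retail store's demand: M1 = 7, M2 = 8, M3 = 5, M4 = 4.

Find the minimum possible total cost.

For any fixed open set, each retail store goes to its cheapest open site; total = fixed + service.
{North}: M1→North 12·7=84, M2→North 7·8=56, M3→North 6·5=30, M4→North 4·4=16. Service 186; fixed 37; total 223.
{North, South}: M1→South 10·7=70, M2→North 7·8=56, M3→North 6·5=30, M4→North 4·4=16. Service 172; fixed 90; total 262.
{North, West}: service 120 + fixed 142 = 262
{North, South, East, West, Central}: service 120 + fixed 365 = 485
No other subset beats 223.

Minimum total cost: 223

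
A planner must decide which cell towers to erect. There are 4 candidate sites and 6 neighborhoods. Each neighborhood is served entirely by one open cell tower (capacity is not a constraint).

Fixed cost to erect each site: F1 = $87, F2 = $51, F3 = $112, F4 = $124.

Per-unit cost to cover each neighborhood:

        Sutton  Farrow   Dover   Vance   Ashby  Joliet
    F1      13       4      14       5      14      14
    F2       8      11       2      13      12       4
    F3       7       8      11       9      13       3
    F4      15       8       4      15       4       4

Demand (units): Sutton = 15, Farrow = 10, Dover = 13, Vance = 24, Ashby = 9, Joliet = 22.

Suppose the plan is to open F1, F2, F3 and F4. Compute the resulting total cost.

Total cost: 767

Each neighborhood is assigned to its cheapest site among the open ones.
{F1, F2, F3, F4}: Sutton→F3 7·15=105, Farrow→F1 4·10=40, Dover→F2 2·13=26, Vance→F1 5·24=120, Ashby→F4 4·9=36, Joliet→F3 3·22=66. Service 393; fixed 374; total 767.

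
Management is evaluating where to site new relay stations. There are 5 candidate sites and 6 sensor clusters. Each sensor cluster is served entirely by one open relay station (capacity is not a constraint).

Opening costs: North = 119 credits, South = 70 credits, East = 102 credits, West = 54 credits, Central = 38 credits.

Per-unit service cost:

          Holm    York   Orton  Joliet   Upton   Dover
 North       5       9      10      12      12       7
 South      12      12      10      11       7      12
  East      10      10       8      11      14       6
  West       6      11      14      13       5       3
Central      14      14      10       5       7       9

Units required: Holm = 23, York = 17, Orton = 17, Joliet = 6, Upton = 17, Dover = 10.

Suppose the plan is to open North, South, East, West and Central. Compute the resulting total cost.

Each sensor cluster is assigned to its cheapest site among the open ones.
{North, South, East, West, Central}: Holm→North 5·23=115, York→North 9·17=153, Orton→East 8·17=136, Joliet→Central 5·6=30, Upton→West 5·17=85, Dover→West 3·10=30. Service 549; fixed 383; total 932.

Total cost: 932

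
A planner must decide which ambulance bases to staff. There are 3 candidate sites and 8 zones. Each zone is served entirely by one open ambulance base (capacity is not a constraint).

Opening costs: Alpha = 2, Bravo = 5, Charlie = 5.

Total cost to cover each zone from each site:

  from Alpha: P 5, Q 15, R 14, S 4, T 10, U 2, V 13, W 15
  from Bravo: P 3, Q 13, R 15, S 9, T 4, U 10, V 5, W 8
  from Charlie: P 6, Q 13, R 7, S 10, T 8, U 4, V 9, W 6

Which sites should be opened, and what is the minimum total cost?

Open Alpha, Bravo and Charlie; minimum total cost 56.

For any fixed open set, each zone goes to its cheapest open site; total = fixed + service.
{Alpha, Bravo, Charlie}: P→Bravo 3, Q→Bravo 13, R→Charlie 7, S→Alpha 4, T→Bravo 4, U→Alpha 2, V→Bravo 5, W→Charlie 6. Service 44; fixed 12; total 56.
{Alpha, Bravo}: P→Bravo 3, Q→Bravo 13, R→Alpha 14, S→Alpha 4, T→Bravo 4, U→Alpha 2, V→Bravo 5, W→Bravo 8. Service 53; fixed 7; total 60.
{Alpha, Charlie}: service 54 + fixed 7 = 61
{Alpha}: service 78 + fixed 2 = 80
No other subset beats 56.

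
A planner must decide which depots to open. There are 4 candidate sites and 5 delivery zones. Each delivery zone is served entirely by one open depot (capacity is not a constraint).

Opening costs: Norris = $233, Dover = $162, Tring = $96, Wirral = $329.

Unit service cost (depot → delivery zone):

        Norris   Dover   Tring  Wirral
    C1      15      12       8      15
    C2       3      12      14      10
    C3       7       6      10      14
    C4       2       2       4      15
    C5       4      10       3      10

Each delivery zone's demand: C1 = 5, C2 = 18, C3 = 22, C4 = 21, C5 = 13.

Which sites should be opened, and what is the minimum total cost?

For any fixed open set, each delivery zone goes to its cheapest open site; total = fixed + service.
{Norris}: C1→Norris 15·5=75, C2→Norris 3·18=54, C3→Norris 7·22=154, C4→Norris 2·21=42, C5→Norris 4·13=52. Service 377; fixed 233; total 610.
{Norris, Tring}: service 329 + fixed 329 = 658
{Dover, Tring}: service 469 + fixed 258 = 727
{Norris, Dover, Tring, Wirral}: C1→Tring 8·5=40, C2→Norris 3·18=54, C3→Dover 6·22=132, C4→Norris 2·21=42, C5→Tring 3·13=39. Service 307; fixed 820; total 1127.
No other subset beats 610.

Open Norris only; minimum total cost 610.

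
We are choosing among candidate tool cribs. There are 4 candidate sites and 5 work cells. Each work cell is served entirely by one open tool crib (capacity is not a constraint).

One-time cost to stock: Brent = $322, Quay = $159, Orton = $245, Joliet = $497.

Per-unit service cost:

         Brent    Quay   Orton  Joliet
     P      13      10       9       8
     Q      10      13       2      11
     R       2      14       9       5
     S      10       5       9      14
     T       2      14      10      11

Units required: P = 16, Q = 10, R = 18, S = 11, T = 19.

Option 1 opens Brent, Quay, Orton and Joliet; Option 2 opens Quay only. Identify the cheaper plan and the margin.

Option 1: {Brent, Quay, Orton, Joliet}: P→Joliet 8·16=128, Q→Orton 2·10=20, R→Brent 2·18=36, S→Quay 5·11=55, T→Brent 2·19=38. Service 277; fixed 1223; total 1500.
Option 2: {Quay}: P→Quay 10·16=160, Q→Quay 13·10=130, R→Quay 14·18=252, S→Quay 5·11=55, T→Quay 14·19=266. Service 863; fixed 159; total 1022.
Difference: |1500 − 1022| = 478.

Option 2 is cheaper by 478.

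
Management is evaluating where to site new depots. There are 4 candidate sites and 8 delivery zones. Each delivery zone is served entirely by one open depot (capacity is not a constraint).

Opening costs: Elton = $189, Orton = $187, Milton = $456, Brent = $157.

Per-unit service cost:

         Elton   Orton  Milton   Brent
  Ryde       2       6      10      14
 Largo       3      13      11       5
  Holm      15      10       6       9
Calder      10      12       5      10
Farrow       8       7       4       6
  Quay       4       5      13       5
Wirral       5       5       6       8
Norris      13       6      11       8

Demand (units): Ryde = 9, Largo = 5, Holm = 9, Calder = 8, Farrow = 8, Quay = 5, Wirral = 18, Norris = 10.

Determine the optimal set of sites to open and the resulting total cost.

Open Orton only; minimum total cost 723.

For any fixed open set, each delivery zone goes to its cheapest open site; total = fixed + service.
{Orton}: Ryde→Orton 6·9=54, Largo→Orton 13·5=65, Holm→Orton 10·9=90, Calder→Orton 12·8=96, Farrow→Orton 7·8=56, Quay→Orton 5·5=25, Wirral→Orton 5·18=90, Norris→Orton 6·10=60. Service 536; fixed 187; total 723.
{Elton}: Ryde→Elton 2·9=18, Largo→Elton 3·5=15, Holm→Elton 15·9=135, Calder→Elton 10·8=80, Farrow→Elton 8·8=64, Quay→Elton 4·5=20, Wirral→Elton 5·18=90, Norris→Elton 13·10=130. Service 552; fixed 189; total 741.
{Brent}: Ryde→Brent 14·9=126, Largo→Brent 5·5=25, Holm→Brent 9·9=81, Calder→Brent 10·8=80, Farrow→Brent 6·8=48, Quay→Brent 5·5=25, Wirral→Brent 8·18=144, Norris→Brent 8·10=80. Service 609; fixed 157; total 766.
{Elton, Orton, Milton, Brent}: Ryde→Elton 2·9=18, Largo→Elton 3·5=15, Holm→Milton 6·9=54, Calder→Milton 5·8=40, Farrow→Milton 4·8=32, Quay→Elton 4·5=20, Wirral→Elton 5·18=90, Norris→Orton 6·10=60. Service 329; fixed 989; total 1318.
No other subset beats 723.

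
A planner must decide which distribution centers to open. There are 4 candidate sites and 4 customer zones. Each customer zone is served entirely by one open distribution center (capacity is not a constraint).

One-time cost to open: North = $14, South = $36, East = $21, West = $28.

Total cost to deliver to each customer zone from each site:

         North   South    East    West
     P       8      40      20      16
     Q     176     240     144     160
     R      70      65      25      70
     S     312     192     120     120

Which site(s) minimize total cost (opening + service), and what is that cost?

Open East only; minimum total cost 330.

For any fixed open set, each customer zone goes to its cheapest open site; total = fixed + service.
{East}: P→East 20, Q→East 144, R→East 25, S→East 120. Service 309; fixed 21; total 330.
{North, East}: service 297 + fixed 35 = 332
{East, West}: service 305 + fixed 49 = 354
{North, South, East, West}: P→North 8, Q→East 144, R→East 25, S→East 120. Service 297; fixed 99; total 396.
(All 15 nonempty subsets were checked; East only is lowest.)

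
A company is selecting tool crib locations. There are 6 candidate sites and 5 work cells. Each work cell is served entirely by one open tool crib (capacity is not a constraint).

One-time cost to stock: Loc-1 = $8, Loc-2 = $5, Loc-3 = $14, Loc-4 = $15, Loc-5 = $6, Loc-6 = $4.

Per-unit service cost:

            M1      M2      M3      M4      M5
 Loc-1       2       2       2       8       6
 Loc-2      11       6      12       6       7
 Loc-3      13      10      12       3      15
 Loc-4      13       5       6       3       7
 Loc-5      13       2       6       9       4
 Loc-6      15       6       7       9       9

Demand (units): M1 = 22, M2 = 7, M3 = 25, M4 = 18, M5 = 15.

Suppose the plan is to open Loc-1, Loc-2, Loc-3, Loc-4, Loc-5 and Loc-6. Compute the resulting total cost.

Total cost: 274

Each work cell is assigned to its cheapest site among the open ones.
{Loc-1, Loc-2, Loc-3, Loc-4, Loc-5, Loc-6}: M1→Loc-1 2·22=44, M2→Loc-1 2·7=14, M3→Loc-1 2·25=50, M4→Loc-3 3·18=54, M5→Loc-5 4·15=60. Service 222; fixed 52; total 274.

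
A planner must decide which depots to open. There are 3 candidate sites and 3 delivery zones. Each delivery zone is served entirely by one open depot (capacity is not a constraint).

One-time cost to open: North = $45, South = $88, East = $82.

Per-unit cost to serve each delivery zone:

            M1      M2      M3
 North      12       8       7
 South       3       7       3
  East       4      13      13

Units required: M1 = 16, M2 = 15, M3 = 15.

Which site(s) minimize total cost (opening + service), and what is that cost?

For any fixed open set, each delivery zone goes to its cheapest open site; total = fixed + service.
{South}: M1→South 3·16=48, M2→South 7·15=105, M3→South 3·15=45. Service 198; fixed 88; total 286.
{North, South}: M1→South 3·16=48, M2→South 7·15=105, M3→South 3·15=45. Service 198; fixed 133; total 331.
{South, East}: service 198 + fixed 170 = 368
{North, South, East}: service 198 + fixed 215 = 413
No other subset beats 286.

Open South only; minimum total cost 286.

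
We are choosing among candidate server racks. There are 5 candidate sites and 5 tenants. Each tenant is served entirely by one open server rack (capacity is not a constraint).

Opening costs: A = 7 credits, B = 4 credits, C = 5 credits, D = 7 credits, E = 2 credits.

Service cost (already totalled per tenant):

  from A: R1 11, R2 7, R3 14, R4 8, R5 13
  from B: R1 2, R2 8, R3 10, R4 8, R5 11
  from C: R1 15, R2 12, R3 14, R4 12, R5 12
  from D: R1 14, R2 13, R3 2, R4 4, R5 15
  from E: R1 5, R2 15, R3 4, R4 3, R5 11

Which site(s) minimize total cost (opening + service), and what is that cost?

For any fixed open set, each tenant goes to its cheapest open site; total = fixed + service.
{B, E}: R1→B 2, R2→B 8, R3→E 4, R4→E 3, R5→B 11. Service 28; fixed 6; total 34.
{B, D}: R1→B 2, R2→B 8, R3→D 2, R4→D 4, R5→B 11. Service 27; fixed 11; total 38.
{A, E}: service 30 + fixed 9 = 39
{A, B, C, D, E}: R1→B 2, R2→A 7, R3→D 2, R4→E 3, R5→B 11. Service 25; fixed 25; total 50.
No other subset beats 34.

Open B and E; minimum total cost 34.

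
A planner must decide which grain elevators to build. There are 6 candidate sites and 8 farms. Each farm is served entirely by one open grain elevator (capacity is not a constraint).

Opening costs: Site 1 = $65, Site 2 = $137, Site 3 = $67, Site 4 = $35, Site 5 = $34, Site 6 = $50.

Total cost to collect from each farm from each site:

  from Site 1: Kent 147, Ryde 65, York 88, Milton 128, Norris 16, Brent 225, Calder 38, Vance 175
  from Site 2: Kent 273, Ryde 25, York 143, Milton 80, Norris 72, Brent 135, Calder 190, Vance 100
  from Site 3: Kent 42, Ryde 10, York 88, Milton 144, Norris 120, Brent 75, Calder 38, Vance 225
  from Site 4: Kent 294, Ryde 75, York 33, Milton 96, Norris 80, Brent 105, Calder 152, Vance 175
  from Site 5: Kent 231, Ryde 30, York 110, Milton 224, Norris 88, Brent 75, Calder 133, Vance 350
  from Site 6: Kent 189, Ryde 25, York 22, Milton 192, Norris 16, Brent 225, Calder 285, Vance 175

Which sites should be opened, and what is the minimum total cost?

For any fixed open set, each farm goes to its cheapest open site; total = fixed + service.
{Site 3, Site 4, Site 6}: Kent→Site 3 42, Ryde→Site 3 10, York→Site 6 22, Milton→Site 4 96, Norris→Site 6 16, Brent→Site 3 75, Calder→Site 3 38, Vance→Site 4 175. Service 474; fixed 152; total 626.
{Site 2, Site 3, Site 6}: service 383 + fixed 254 = 637
{Site 3, Site 6}: service 522 + fixed 117 = 639
{Site 1, Site 2, Site 3, Site 4, Site 5, Site 6}: service 383 + fixed 388 = 771
No other subset beats 626.

Open Site 3, Site 4 and Site 6; minimum total cost 626.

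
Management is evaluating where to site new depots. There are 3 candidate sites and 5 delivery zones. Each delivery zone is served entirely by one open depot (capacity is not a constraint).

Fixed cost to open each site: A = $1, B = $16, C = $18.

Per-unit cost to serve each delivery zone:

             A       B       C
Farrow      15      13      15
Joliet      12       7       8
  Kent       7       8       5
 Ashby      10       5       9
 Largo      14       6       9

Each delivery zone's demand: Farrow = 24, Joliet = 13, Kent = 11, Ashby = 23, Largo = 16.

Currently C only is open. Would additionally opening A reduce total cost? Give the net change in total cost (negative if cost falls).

No — net change +1 (cost rises by 1).

Current service cost with {C}: 870.
Adding A: each delivery zone re-picks its cheapest; new service cost 870, saving 0.
Extra fixed cost: 1. Net change = 1 − 0 = 1.
(Totals: 888 → 889.)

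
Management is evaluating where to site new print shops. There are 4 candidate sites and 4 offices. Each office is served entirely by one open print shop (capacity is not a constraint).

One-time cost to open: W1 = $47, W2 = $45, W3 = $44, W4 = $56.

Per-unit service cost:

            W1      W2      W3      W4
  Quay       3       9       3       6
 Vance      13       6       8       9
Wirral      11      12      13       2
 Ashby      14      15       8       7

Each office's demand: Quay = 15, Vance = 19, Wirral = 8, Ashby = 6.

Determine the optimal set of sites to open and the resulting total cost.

For any fixed open set, each office goes to its cheapest open site; total = fixed + service.
{W3, W4}: Quay→W3 3·15=45, Vance→W3 8·19=152, Wirral→W4 2·8=16, Ashby→W4 7·6=42. Service 255; fixed 100; total 355.
{W2, W3, W4}: service 217 + fixed 145 = 362
{W2, W4}: service 262 + fixed 101 = 363
{W1, W2, W3, W4}: service 217 + fixed 192 = 409
No other subset beats 355.

Open W3 and W4; minimum total cost 355.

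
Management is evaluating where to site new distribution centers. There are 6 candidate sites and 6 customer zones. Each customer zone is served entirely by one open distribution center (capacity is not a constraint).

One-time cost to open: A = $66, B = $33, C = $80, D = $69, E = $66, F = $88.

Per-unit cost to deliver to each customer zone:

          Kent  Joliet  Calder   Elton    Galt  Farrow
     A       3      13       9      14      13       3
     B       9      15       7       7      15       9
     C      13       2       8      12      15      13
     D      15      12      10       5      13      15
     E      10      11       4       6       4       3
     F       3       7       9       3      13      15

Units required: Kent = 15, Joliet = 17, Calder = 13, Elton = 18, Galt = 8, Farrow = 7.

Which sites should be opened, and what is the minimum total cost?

For any fixed open set, each customer zone goes to its cheapest open site; total = fixed + service.
{C, E, F}: Kent→F 3·15=45, Joliet→C 2·17=34, Calder→E 4·13=52, Elton→F 3·18=54, Galt→E 4·8=32, Farrow→E 3·7=21. Service 238; fixed 234; total 472.
{E, F}: service 323 + fixed 154 = 477
{A, C, E}: service 292 + fixed 212 = 504
{A, B, C, D, E, F}: service 238 + fixed 402 = 640
No other subset beats 472.

Open C, E and F; minimum total cost 472.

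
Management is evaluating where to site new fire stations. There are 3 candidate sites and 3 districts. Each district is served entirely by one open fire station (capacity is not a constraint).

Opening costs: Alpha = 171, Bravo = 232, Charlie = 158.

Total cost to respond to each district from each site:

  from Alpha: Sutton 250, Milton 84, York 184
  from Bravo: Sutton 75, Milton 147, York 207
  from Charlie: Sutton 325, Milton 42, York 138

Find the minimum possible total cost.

Minimum total cost: 645

For any fixed open set, each district goes to its cheapest open site; total = fixed + service.
{Bravo, Charlie}: Sutton→Bravo 75, Milton→Charlie 42, York→Charlie 138. Service 255; fixed 390; total 645.
{Bravo}: Sutton→Bravo 75, Milton→Bravo 147, York→Bravo 207. Service 429; fixed 232; total 661.
{Charlie}: service 505 + fixed 158 = 663
{Alpha, Bravo, Charlie}: service 255 + fixed 561 = 816
No other subset beats 645.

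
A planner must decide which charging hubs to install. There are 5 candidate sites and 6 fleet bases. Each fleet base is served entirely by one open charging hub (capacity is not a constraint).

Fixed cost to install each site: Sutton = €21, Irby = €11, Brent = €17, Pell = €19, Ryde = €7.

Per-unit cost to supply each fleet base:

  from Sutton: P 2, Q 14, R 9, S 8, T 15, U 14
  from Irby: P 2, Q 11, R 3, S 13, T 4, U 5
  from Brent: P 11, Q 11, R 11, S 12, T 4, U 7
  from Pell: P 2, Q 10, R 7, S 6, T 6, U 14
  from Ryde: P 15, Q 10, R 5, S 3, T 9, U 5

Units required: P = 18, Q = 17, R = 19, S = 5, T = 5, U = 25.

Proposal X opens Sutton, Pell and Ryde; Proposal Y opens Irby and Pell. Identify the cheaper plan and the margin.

Proposal Y is cheaper by 50.

Proposal X: {Sutton, Pell, Ryde}: P→Sutton 2·18=36, Q→Pell 10·17=170, R→Ryde 5·19=95, S→Ryde 3·5=15, T→Pell 6·5=30, U→Ryde 5·25=125. Service 471; fixed 47; total 518.
Proposal Y: {Irby, Pell}: P→Irby 2·18=36, Q→Pell 10·17=170, R→Irby 3·19=57, S→Pell 6·5=30, T→Irby 4·5=20, U→Irby 5·25=125. Service 438; fixed 30; total 468.
Difference: |518 − 468| = 50.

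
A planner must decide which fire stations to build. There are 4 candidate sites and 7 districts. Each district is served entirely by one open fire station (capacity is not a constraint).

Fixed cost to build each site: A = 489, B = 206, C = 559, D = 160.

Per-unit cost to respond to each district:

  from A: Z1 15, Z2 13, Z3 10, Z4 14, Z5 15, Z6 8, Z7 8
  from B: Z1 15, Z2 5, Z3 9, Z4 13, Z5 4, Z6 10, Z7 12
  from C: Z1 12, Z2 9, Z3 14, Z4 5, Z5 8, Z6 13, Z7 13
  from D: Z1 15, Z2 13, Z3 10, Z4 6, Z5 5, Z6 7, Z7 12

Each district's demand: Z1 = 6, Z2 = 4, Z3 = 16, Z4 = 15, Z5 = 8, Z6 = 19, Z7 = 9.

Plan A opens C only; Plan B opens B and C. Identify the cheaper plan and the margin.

Plan A is cheaper by 12.

Plan A: {C}: Z1→C 12·6=72, Z2→C 9·4=36, Z3→C 14·16=224, Z4→C 5·15=75, Z5→C 8·8=64, Z6→C 13·19=247, Z7→C 13·9=117. Service 835; fixed 559; total 1394.
Plan B: {B, C}: Z1→C 12·6=72, Z2→B 5·4=20, Z3→B 9·16=144, Z4→C 5·15=75, Z5→B 4·8=32, Z6→B 10·19=190, Z7→B 12·9=108. Service 641; fixed 765; total 1406.
Difference: |1394 − 1406| = 12.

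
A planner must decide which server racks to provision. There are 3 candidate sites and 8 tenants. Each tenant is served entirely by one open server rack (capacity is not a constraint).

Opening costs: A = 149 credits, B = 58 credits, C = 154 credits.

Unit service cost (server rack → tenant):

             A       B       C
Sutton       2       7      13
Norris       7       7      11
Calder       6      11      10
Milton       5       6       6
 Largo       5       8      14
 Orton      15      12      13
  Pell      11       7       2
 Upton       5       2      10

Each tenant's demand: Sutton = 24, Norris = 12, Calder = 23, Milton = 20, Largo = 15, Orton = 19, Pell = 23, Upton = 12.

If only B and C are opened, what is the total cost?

Each tenant is assigned to its cheapest site among the open ones.
{B, C}: Sutton→B 7·24=168, Norris→B 7·12=84, Calder→C 10·23=230, Milton→B 6·20=120, Largo→B 8·15=120, Orton→B 12·19=228, Pell→C 2·23=46, Upton→B 2·12=24. Service 1020; fixed 212; total 1232.

Total cost: 1232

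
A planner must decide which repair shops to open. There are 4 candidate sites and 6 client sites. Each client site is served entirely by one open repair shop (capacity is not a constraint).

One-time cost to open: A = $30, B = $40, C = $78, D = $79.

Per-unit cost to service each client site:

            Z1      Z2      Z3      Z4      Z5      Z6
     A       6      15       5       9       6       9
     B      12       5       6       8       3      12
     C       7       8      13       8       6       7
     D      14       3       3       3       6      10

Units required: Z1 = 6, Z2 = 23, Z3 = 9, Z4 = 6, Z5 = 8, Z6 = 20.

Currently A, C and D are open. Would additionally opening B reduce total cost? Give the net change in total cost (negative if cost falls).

Current service cost with {A, C, D}: 338.
Adding B: each client site re-picks its cheapest; new service cost 314, saving 24.
Extra fixed cost: 40. Net change = 40 − 24 = 16.
(Totals: 525 → 541.)

No — net change +16 (cost rises by 16).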